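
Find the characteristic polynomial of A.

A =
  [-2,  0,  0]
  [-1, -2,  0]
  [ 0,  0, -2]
x^3 + 6*x^2 + 12*x + 8

Expanding det(x·I − A) (e.g. by cofactor expansion or by noting that A is similar to its Jordan form J, which has the same characteristic polynomial as A) gives
  χ_A(x) = x^3 + 6*x^2 + 12*x + 8
which factors as (x + 2)^3. The eigenvalues (with algebraic multiplicities) are λ = -2 with multiplicity 3.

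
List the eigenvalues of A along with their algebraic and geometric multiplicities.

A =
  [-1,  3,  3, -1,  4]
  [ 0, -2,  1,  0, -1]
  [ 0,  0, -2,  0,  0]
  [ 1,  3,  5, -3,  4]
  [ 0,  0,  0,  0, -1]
λ = -2: alg = 4, geom = 2; λ = -1: alg = 1, geom = 1

Step 1 — factor the characteristic polynomial to read off the algebraic multiplicities:
  χ_A(x) = (x + 1)*(x + 2)^4

Step 2 — compute geometric multiplicities via the rank-nullity identity g(λ) = n − rank(A − λI):
  rank(A − (-2)·I) = 3, so dim ker(A − (-2)·I) = n − 3 = 2
  rank(A − (-1)·I) = 4, so dim ker(A − (-1)·I) = n − 4 = 1

Summary:
  λ = -2: algebraic multiplicity = 4, geometric multiplicity = 2
  λ = -1: algebraic multiplicity = 1, geometric multiplicity = 1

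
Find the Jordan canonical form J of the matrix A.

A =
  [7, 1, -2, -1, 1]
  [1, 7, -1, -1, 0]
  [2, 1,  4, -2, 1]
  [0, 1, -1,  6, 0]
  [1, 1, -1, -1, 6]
J_3(6) ⊕ J_2(6)

The characteristic polynomial is
  det(x·I − A) = x^5 - 30*x^4 + 360*x^3 - 2160*x^2 + 6480*x - 7776 = (x - 6)^5

Eigenvalues and multiplicities (the geometric multiplicity of λ is n − rank(A − λI), which equals the number of Jordan blocks for λ):
  λ = 6: algebraic multiplicity = 5, geometric multiplicity = 2

Determining the block sizes for each eigenvalue:
  λ = 6: with am = 5 and gm = 2, the partition is not yet determined (e.g. several partitions of 5 into 2 parts exist). Let N = A − (6)·I. Computing rank(N^1) = 3, rank(N^2) = 1, rank(N^3) = 0; the number of blocks of size ≥ j is rank(N^{j−1}) − rank(N^j), giving [2, 2, 1]. So we have 1 block(s) of size 3, 1 block(s) of size 2 → block sizes [3, 2]

Assembling the blocks gives a Jordan form
J =
  [6, 1, 0, 0, 0]
  [0, 6, 1, 0, 0]
  [0, 0, 6, 0, 0]
  [0, 0, 0, 6, 1]
  [0, 0, 0, 0, 6]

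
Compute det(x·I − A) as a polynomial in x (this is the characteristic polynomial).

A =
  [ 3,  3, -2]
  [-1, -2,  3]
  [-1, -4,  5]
x^3 - 6*x^2 + 12*x - 8

Expanding det(x·I − A) (e.g. by cofactor expansion or by noting that A is similar to its Jordan form J, which has the same characteristic polynomial as A) gives
  χ_A(x) = x^3 - 6*x^2 + 12*x - 8
which factors as (x - 2)^3. The eigenvalues (with algebraic multiplicities) are λ = 2 with multiplicity 3.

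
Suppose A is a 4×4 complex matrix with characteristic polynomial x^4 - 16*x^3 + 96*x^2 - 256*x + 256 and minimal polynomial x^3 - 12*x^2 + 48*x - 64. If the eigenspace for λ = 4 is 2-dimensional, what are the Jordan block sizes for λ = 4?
Block sizes for λ = 4: [3, 1]

Step 1 — from the characteristic polynomial, algebraic multiplicity of λ = 4 is 4. From dim ker(A − (4)·I) = 2, there are exactly 2 Jordan blocks for λ = 4.
Step 2 — from the minimal polynomial, the factor (x − 4)^3 tells us the largest block for λ = 4 has size 3.
Step 3 — with total size 4, 2 blocks, and largest block 3, the block sizes (in nonincreasing order) are [3, 1].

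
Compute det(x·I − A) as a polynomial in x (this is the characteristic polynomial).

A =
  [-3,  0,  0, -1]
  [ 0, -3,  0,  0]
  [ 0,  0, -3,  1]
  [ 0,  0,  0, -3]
x^4 + 12*x^3 + 54*x^2 + 108*x + 81

Expanding det(x·I − A) (e.g. by cofactor expansion or by noting that A is similar to its Jordan form J, which has the same characteristic polynomial as A) gives
  χ_A(x) = x^4 + 12*x^3 + 54*x^2 + 108*x + 81
which factors as (x + 3)^4. The eigenvalues (with algebraic multiplicities) are λ = -3 with multiplicity 4.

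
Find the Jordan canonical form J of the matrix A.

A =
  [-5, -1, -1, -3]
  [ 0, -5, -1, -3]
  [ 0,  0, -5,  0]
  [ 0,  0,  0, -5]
J_3(-5) ⊕ J_1(-5)

The characteristic polynomial is
  det(x·I − A) = x^4 + 20*x^3 + 150*x^2 + 500*x + 625 = (x + 5)^4

Eigenvalues and multiplicities (the geometric multiplicity of λ is n − rank(A − λI), which equals the number of Jordan blocks for λ):
  λ = -5: algebraic multiplicity = 4, geometric multiplicity = 2

Determining the block sizes for each eigenvalue:
  λ = -5: with am = 4 and gm = 2, the partition is not yet determined (e.g. several partitions of 4 into 2 parts exist). Let N = A − (-5)·I. Computing rank(N^1) = 2, rank(N^2) = 1, rank(N^3) = 0; the number of blocks of size ≥ j is rank(N^{j−1}) − rank(N^j), giving [2, 1, 1]. So we have 1 block(s) of size 3, 1 block(s) of size 1 → block sizes [3, 1]

Assembling the blocks gives a Jordan form
J =
  [-5,  1,  0,  0]
  [ 0, -5,  1,  0]
  [ 0,  0, -5,  0]
  [ 0,  0,  0, -5]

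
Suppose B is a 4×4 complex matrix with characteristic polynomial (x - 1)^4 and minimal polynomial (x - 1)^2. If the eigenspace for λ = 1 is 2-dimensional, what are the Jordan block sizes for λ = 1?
Block sizes for λ = 1: [2, 2]

Step 1 — from the characteristic polynomial, algebraic multiplicity of λ = 1 is 4. From dim ker(B − (1)·I) = 2, there are exactly 2 Jordan blocks for λ = 1.
Step 2 — from the minimal polynomial, the factor (x − 1)^2 tells us the largest block for λ = 1 has size 2.
Step 3 — with total size 4, 2 blocks, and largest block 2, the block sizes (in nonincreasing order) are [2, 2].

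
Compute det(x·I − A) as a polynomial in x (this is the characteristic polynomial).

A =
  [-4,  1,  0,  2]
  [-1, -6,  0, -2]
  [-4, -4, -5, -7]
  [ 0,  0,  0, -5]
x^4 + 20*x^3 + 150*x^2 + 500*x + 625

Expanding det(x·I − A) (e.g. by cofactor expansion or by noting that A is similar to its Jordan form J, which has the same characteristic polynomial as A) gives
  χ_A(x) = x^4 + 20*x^3 + 150*x^2 + 500*x + 625
which factors as (x + 5)^4. The eigenvalues (with algebraic multiplicities) are λ = -5 with multiplicity 4.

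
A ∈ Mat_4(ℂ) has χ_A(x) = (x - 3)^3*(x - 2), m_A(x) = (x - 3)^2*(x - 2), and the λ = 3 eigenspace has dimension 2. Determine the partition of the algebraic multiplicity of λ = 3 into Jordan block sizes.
Block sizes for λ = 3: [2, 1]

Step 1 — from the characteristic polynomial, algebraic multiplicity of λ = 3 is 3. From dim ker(A − (3)·I) = 2, there are exactly 2 Jordan blocks for λ = 3.
Step 2 — from the minimal polynomial, the factor (x − 3)^2 tells us the largest block for λ = 3 has size 2.
Step 3 — with total size 3, 2 blocks, and largest block 2, the block sizes (in nonincreasing order) are [2, 1].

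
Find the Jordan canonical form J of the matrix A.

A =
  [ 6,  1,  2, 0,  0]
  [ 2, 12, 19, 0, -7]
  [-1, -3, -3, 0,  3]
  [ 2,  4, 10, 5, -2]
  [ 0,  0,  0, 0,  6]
J_3(5) ⊕ J_1(5) ⊕ J_1(6)

The characteristic polynomial is
  det(x·I − A) = x^5 - 26*x^4 + 270*x^3 - 1400*x^2 + 3625*x - 3750 = (x - 6)*(x - 5)^4

Eigenvalues and multiplicities (the geometric multiplicity of λ is n − rank(A − λI), which equals the number of Jordan blocks for λ):
  λ = 5: algebraic multiplicity = 4, geometric multiplicity = 2
  λ = 6: algebraic multiplicity = 1, geometric multiplicity = 1

Determining the block sizes for each eigenvalue:
  λ = 5: with am = 4 and gm = 2, the partition is not yet determined (e.g. several partitions of 4 into 2 parts exist). Let N = A − (5)·I. Computing rank(N^1) = 3, rank(N^2) = 2, rank(N^3) = 1; the number of blocks of size ≥ j is rank(N^{j−1}) − rank(N^j), giving [2, 1, 1]. So we have 1 block(s) of size 3, 1 block(s) of size 1 → block sizes [3, 1]
  λ = 6: one block (gm = 1), so the single block has size am = 1 → block sizes [1]

Assembling the blocks gives a Jordan form
J =
  [5, 1, 0, 0, 0]
  [0, 5, 1, 0, 0]
  [0, 0, 5, 0, 0]
  [0, 0, 0, 5, 0]
  [0, 0, 0, 0, 6]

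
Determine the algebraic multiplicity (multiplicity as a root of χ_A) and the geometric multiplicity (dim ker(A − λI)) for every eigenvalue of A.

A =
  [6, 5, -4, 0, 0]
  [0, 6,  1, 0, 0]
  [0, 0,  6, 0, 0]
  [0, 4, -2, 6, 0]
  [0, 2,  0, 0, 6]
λ = 6: alg = 5, geom = 3

Step 1 — factor the characteristic polynomial to read off the algebraic multiplicities:
  χ_A(x) = (x - 6)^5

Step 2 — compute geometric multiplicities via the rank-nullity identity g(λ) = n − rank(A − λI):
  rank(A − (6)·I) = 2, so dim ker(A − (6)·I) = n − 2 = 3

Summary:
  λ = 6: algebraic multiplicity = 5, geometric multiplicity = 3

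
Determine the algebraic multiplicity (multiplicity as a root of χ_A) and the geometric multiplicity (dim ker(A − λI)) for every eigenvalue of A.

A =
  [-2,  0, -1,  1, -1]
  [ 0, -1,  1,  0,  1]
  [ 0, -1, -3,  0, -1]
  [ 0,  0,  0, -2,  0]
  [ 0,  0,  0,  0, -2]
λ = -2: alg = 5, geom = 3

Step 1 — factor the characteristic polynomial to read off the algebraic multiplicities:
  χ_A(x) = (x + 2)^5

Step 2 — compute geometric multiplicities via the rank-nullity identity g(λ) = n − rank(A − λI):
  rank(A − (-2)·I) = 2, so dim ker(A − (-2)·I) = n − 2 = 3

Summary:
  λ = -2: algebraic multiplicity = 5, geometric multiplicity = 3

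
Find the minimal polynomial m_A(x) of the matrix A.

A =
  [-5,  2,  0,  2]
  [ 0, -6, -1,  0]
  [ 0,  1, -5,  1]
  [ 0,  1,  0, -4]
x^3 + 15*x^2 + 75*x + 125

The characteristic polynomial is χ_A(x) = (x + 5)^4, so the eigenvalues are known. The minimal polynomial is
  m_A(x) = Π_λ (x − λ)^{k_λ}
where k_λ is the size of the *largest* Jordan block for λ (equivalently, the smallest k with (A − λI)^k v = 0 for every generalised eigenvector v of λ).

  λ = -5: largest Jordan block has size 3, contributing (x + 5)^3

So m_A(x) = (x + 5)^3 = x^3 + 15*x^2 + 75*x + 125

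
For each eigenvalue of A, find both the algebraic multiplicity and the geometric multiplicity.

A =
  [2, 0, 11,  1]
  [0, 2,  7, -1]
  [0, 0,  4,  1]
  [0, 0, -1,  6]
λ = 2: alg = 2, geom = 2; λ = 5: alg = 2, geom = 1

Step 1 — factor the characteristic polynomial to read off the algebraic multiplicities:
  χ_A(x) = (x - 5)^2*(x - 2)^2

Step 2 — compute geometric multiplicities via the rank-nullity identity g(λ) = n − rank(A − λI):
  rank(A − (2)·I) = 2, so dim ker(A − (2)·I) = n − 2 = 2
  rank(A − (5)·I) = 3, so dim ker(A − (5)·I) = n − 3 = 1

Summary:
  λ = 2: algebraic multiplicity = 2, geometric multiplicity = 2
  λ = 5: algebraic multiplicity = 2, geometric multiplicity = 1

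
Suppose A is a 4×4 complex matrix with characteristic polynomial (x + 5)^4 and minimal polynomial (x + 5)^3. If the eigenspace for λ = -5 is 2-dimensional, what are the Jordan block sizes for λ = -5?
Block sizes for λ = -5: [3, 1]

Step 1 — from the characteristic polynomial, algebraic multiplicity of λ = -5 is 4. From dim ker(A − (-5)·I) = 2, there are exactly 2 Jordan blocks for λ = -5.
Step 2 — from the minimal polynomial, the factor (x + 5)^3 tells us the largest block for λ = -5 has size 3.
Step 3 — with total size 4, 2 blocks, and largest block 3, the block sizes (in nonincreasing order) are [3, 1].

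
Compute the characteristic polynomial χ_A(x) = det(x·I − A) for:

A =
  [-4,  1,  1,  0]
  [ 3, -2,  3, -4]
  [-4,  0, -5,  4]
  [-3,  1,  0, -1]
x^4 + 12*x^3 + 54*x^2 + 108*x + 81

Expanding det(x·I − A) (e.g. by cofactor expansion or by noting that A is similar to its Jordan form J, which has the same characteristic polynomial as A) gives
  χ_A(x) = x^4 + 12*x^3 + 54*x^2 + 108*x + 81
which factors as (x + 3)^4. The eigenvalues (with algebraic multiplicities) are λ = -3 with multiplicity 4.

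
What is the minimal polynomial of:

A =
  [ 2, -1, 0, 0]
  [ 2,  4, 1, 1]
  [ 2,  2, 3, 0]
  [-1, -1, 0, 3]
x^3 - 9*x^2 + 27*x - 27

The characteristic polynomial is χ_A(x) = (x - 3)^4, so the eigenvalues are known. The minimal polynomial is
  m_A(x) = Π_λ (x − λ)^{k_λ}
where k_λ is the size of the *largest* Jordan block for λ (equivalently, the smallest k with (A − λI)^k v = 0 for every generalised eigenvector v of λ).

  λ = 3: largest Jordan block has size 3, contributing (x − 3)^3

So m_A(x) = (x - 3)^3 = x^3 - 9*x^2 + 27*x - 27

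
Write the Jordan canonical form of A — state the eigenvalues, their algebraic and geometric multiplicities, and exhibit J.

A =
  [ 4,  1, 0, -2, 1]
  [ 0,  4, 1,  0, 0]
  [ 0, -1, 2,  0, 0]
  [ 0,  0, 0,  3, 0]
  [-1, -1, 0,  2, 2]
J_3(3) ⊕ J_1(3) ⊕ J_1(3)

The characteristic polynomial is
  det(x·I − A) = x^5 - 15*x^4 + 90*x^3 - 270*x^2 + 405*x - 243 = (x - 3)^5

Eigenvalues and multiplicities (the geometric multiplicity of λ is n − rank(A − λI), which equals the number of Jordan blocks for λ):
  λ = 3: algebraic multiplicity = 5, geometric multiplicity = 3

Determining the block sizes for each eigenvalue:
  λ = 3: with am = 5 and gm = 3, the partition is not yet determined (e.g. several partitions of 5 into 3 parts exist). Let N = A − (3)·I. Computing rank(N^1) = 2, rank(N^2) = 1, rank(N^3) = 0; the number of blocks of size ≥ j is rank(N^{j−1}) − rank(N^j), giving [3, 1, 1]. So we have 1 block(s) of size 3, 2 block(s) of size 1 → block sizes [3, 1, 1]

Assembling the blocks gives a Jordan form
J =
  [3, 1, 0, 0, 0]
  [0, 3, 1, 0, 0]
  [0, 0, 3, 0, 0]
  [0, 0, 0, 3, 0]
  [0, 0, 0, 0, 3]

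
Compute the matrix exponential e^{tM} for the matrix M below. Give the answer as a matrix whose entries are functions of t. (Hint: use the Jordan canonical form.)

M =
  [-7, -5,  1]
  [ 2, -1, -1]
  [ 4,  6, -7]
e^{tM} =
  [-t^2*exp(-5*t) - 2*t*exp(-5*t) + exp(-5*t), -2*t^2*exp(-5*t) - 5*t*exp(-5*t), t^2*exp(-5*t)/2 + t*exp(-5*t)]
  [2*t*exp(-5*t), 4*t*exp(-5*t) + exp(-5*t), -t*exp(-5*t)]
  [-2*t^2*exp(-5*t) + 4*t*exp(-5*t), -4*t^2*exp(-5*t) + 6*t*exp(-5*t), t^2*exp(-5*t) - 2*t*exp(-5*t) + exp(-5*t)]

Strategy: write M = P · J · P⁻¹ where J is a Jordan canonical form, so e^{tM} = P · e^{tJ} · P⁻¹, and e^{tJ} can be computed block-by-block.

M has Jordan form
J =
  [-5,  1,  0]
  [ 0, -5,  1]
  [ 0,  0, -5]
(up to reordering of blocks).

Per-block formulas:
  For a 3×3 Jordan block J_3(-5): exp(t · J_3(-5)) = e^(-5t)·(I + t·N + (t^2/2)·N^2), where N is the 3×3 nilpotent shift.

After assembling e^{tJ} and conjugating by P, we get:

e^{tM} =
  [-t^2*exp(-5*t) - 2*t*exp(-5*t) + exp(-5*t), -2*t^2*exp(-5*t) - 5*t*exp(-5*t), t^2*exp(-5*t)/2 + t*exp(-5*t)]
  [2*t*exp(-5*t), 4*t*exp(-5*t) + exp(-5*t), -t*exp(-5*t)]
  [-2*t^2*exp(-5*t) + 4*t*exp(-5*t), -4*t^2*exp(-5*t) + 6*t*exp(-5*t), t^2*exp(-5*t) - 2*t*exp(-5*t) + exp(-5*t)]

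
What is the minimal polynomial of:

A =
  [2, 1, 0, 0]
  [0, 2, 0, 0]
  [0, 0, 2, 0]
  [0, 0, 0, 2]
x^2 - 4*x + 4

The characteristic polynomial is χ_A(x) = (x - 2)^4, so the eigenvalues are known. The minimal polynomial is
  m_A(x) = Π_λ (x − λ)^{k_λ}
where k_λ is the size of the *largest* Jordan block for λ (equivalently, the smallest k with (A − λI)^k v = 0 for every generalised eigenvector v of λ).

  λ = 2: largest Jordan block has size 2, contributing (x − 2)^2

So m_A(x) = (x - 2)^2 = x^2 - 4*x + 4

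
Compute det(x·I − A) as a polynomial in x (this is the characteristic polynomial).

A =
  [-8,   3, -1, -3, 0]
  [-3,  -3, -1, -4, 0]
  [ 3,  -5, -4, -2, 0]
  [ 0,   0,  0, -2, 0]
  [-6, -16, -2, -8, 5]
x^5 + 12*x^4 + 20*x^3 - 250*x^2 - 1125*x - 1250

Expanding det(x·I − A) (e.g. by cofactor expansion or by noting that A is similar to its Jordan form J, which has the same characteristic polynomial as A) gives
  χ_A(x) = x^5 + 12*x^4 + 20*x^3 - 250*x^2 - 1125*x - 1250
which factors as (x - 5)*(x + 2)*(x + 5)^3. The eigenvalues (with algebraic multiplicities) are λ = -5 with multiplicity 3, λ = -2 with multiplicity 1, λ = 5 with multiplicity 1.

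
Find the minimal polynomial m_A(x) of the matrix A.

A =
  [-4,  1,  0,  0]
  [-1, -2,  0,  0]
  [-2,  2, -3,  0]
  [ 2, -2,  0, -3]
x^2 + 6*x + 9

The characteristic polynomial is χ_A(x) = (x + 3)^4, so the eigenvalues are known. The minimal polynomial is
  m_A(x) = Π_λ (x − λ)^{k_λ}
where k_λ is the size of the *largest* Jordan block for λ (equivalently, the smallest k with (A − λI)^k v = 0 for every generalised eigenvector v of λ).

  λ = -3: largest Jordan block has size 2, contributing (x + 3)^2

So m_A(x) = (x + 3)^2 = x^2 + 6*x + 9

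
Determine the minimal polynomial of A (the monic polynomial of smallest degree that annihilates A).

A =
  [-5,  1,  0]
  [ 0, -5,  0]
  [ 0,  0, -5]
x^2 + 10*x + 25

The characteristic polynomial is χ_A(x) = (x + 5)^3, so the eigenvalues are known. The minimal polynomial is
  m_A(x) = Π_λ (x − λ)^{k_λ}
where k_λ is the size of the *largest* Jordan block for λ (equivalently, the smallest k with (A − λI)^k v = 0 for every generalised eigenvector v of λ).

  λ = -5: largest Jordan block has size 2, contributing (x + 5)^2

So m_A(x) = (x + 5)^2 = x^2 + 10*x + 25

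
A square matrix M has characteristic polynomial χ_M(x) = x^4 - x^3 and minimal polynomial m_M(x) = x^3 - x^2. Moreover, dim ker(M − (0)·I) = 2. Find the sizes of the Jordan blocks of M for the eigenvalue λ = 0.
Block sizes for λ = 0: [2, 1]

Step 1 — from the characteristic polynomial, algebraic multiplicity of λ = 0 is 3. From dim ker(M − (0)·I) = 2, there are exactly 2 Jordan blocks for λ = 0.
Step 2 — from the minimal polynomial, the factor (x − 0)^2 tells us the largest block for λ = 0 has size 2.
Step 3 — with total size 3, 2 blocks, and largest block 2, the block sizes (in nonincreasing order) are [2, 1].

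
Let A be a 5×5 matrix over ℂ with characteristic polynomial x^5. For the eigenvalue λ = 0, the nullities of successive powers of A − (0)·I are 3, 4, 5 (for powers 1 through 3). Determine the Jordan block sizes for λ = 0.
Block sizes for λ = 0: [3, 1, 1]

From the dimensions of kernels of powers, the number of Jordan blocks of size at least j is d_j − d_{j−1} where d_j = dim ker(N^j) (with d_0 = 0). Computing the differences gives [3, 1, 1].
The number of blocks of size exactly k is (#blocks of size ≥ k) − (#blocks of size ≥ k + 1), so the partition is: 2 block(s) of size 1, 1 block(s) of size 3.
In nonincreasing order the block sizes are [3, 1, 1].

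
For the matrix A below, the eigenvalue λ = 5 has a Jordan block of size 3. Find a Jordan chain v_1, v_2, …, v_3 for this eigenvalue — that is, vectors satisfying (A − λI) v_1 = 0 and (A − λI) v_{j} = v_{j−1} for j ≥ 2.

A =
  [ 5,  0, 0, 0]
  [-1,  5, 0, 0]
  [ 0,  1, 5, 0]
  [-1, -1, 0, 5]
A Jordan chain for λ = 5 of length 3:
v_1 = (0, 0, -1, 1)ᵀ
v_2 = (0, -1, 0, -1)ᵀ
v_3 = (1, 0, 0, 0)ᵀ

Let N = A − (5)·I. We want v_3 with N^3 v_3 = 0 but N^2 v_3 ≠ 0; then v_{j-1} := N · v_j for j = 3, …, 2.

Pick v_3 = (1, 0, 0, 0)ᵀ.
Then v_2 = N · v_3 = (0, -1, 0, -1)ᵀ.
Then v_1 = N · v_2 = (0, 0, -1, 1)ᵀ.

Sanity check: (A − (5)·I) v_1 = (0, 0, 0, 0)ᵀ = 0. ✓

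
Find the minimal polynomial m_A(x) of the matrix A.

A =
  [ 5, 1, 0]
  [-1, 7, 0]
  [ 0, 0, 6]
x^2 - 12*x + 36

The characteristic polynomial is χ_A(x) = (x - 6)^3, so the eigenvalues are known. The minimal polynomial is
  m_A(x) = Π_λ (x − λ)^{k_λ}
where k_λ is the size of the *largest* Jordan block for λ (equivalently, the smallest k with (A − λI)^k v = 0 for every generalised eigenvector v of λ).

  λ = 6: largest Jordan block has size 2, contributing (x − 6)^2

So m_A(x) = (x - 6)^2 = x^2 - 12*x + 36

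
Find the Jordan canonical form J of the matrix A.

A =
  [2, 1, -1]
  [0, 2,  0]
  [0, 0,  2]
J_2(2) ⊕ J_1(2)

The characteristic polynomial is
  det(x·I − A) = x^3 - 6*x^2 + 12*x - 8 = (x - 2)^3

Eigenvalues and multiplicities (the geometric multiplicity of λ is n − rank(A − λI), which equals the number of Jordan blocks for λ):
  λ = 2: algebraic multiplicity = 3, geometric multiplicity = 2

Determining the block sizes for each eigenvalue:
  λ = 2: 2 blocks summing to 3 forces exactly one block of size 2 and the rest size 1 → block sizes [2, 1]

Assembling the blocks gives a Jordan form
J =
  [2, 1, 0]
  [0, 2, 0]
  [0, 0, 2]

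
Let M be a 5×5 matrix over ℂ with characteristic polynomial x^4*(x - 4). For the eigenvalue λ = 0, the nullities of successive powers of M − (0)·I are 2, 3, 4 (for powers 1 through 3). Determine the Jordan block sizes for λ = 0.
Block sizes for λ = 0: [3, 1]

From the dimensions of kernels of powers, the number of Jordan blocks of size at least j is d_j − d_{j−1} where d_j = dim ker(N^j) (with d_0 = 0). Computing the differences gives [2, 1, 1].
The number of blocks of size exactly k is (#blocks of size ≥ k) − (#blocks of size ≥ k + 1), so the partition is: 1 block(s) of size 1, 1 block(s) of size 3.
In nonincreasing order the block sizes are [3, 1].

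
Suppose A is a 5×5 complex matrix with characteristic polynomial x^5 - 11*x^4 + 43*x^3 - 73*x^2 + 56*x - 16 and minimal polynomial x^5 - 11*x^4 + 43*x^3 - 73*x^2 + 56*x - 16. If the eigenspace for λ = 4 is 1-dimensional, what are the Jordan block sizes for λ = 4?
Block sizes for λ = 4: [2]

Step 1 — from the characteristic polynomial, algebraic multiplicity of λ = 4 is 2. From dim ker(A − (4)·I) = 1, there are exactly 1 Jordan blocks for λ = 4.
Step 2 — from the minimal polynomial, the factor (x − 4)^2 tells us the largest block for λ = 4 has size 2.
Step 3 — with total size 2, 1 blocks, and largest block 2, the block sizes (in nonincreasing order) are [2].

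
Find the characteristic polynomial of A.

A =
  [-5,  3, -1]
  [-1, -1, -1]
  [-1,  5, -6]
x^3 + 12*x^2 + 48*x + 64

Expanding det(x·I − A) (e.g. by cofactor expansion or by noting that A is similar to its Jordan form J, which has the same characteristic polynomial as A) gives
  χ_A(x) = x^3 + 12*x^2 + 48*x + 64
which factors as (x + 4)^3. The eigenvalues (with algebraic multiplicities) are λ = -4 with multiplicity 3.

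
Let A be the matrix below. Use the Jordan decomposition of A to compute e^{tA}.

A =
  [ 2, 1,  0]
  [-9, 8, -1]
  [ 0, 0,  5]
e^{tA} =
  [-3*t*exp(5*t) + exp(5*t), t*exp(5*t), -t^2*exp(5*t)/2]
  [-9*t*exp(5*t), 3*t*exp(5*t) + exp(5*t), -3*t^2*exp(5*t)/2 - t*exp(5*t)]
  [0, 0, exp(5*t)]

Strategy: write A = P · J · P⁻¹ where J is a Jordan canonical form, so e^{tA} = P · e^{tJ} · P⁻¹, and e^{tJ} can be computed block-by-block.

A has Jordan form
J =
  [5, 1, 0]
  [0, 5, 1]
  [0, 0, 5]
(up to reordering of blocks).

Per-block formulas:
  For a 3×3 Jordan block J_3(5): exp(t · J_3(5)) = e^(5t)·(I + t·N + (t^2/2)·N^2), where N is the 3×3 nilpotent shift.

After assembling e^{tJ} and conjugating by P, we get:

e^{tA} =
  [-3*t*exp(5*t) + exp(5*t), t*exp(5*t), -t^2*exp(5*t)/2]
  [-9*t*exp(5*t), 3*t*exp(5*t) + exp(5*t), -3*t^2*exp(5*t)/2 - t*exp(5*t)]
  [0, 0, exp(5*t)]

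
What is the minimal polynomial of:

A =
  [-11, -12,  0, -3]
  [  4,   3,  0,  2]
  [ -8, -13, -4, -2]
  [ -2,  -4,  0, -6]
x^2 + 9*x + 20

The characteristic polynomial is χ_A(x) = (x + 4)^2*(x + 5)^2, so the eigenvalues are known. The minimal polynomial is
  m_A(x) = Π_λ (x − λ)^{k_λ}
where k_λ is the size of the *largest* Jordan block for λ (equivalently, the smallest k with (A − λI)^k v = 0 for every generalised eigenvector v of λ).

  λ = -5: largest Jordan block has size 1, contributing (x + 5)
  λ = -4: largest Jordan block has size 1, contributing (x + 4)

So m_A(x) = (x + 4)*(x + 5) = x^2 + 9*x + 20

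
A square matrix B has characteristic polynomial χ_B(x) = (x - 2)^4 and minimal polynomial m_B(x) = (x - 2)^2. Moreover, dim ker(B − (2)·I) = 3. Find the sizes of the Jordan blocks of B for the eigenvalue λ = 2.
Block sizes for λ = 2: [2, 1, 1]

Step 1 — from the characteristic polynomial, algebraic multiplicity of λ = 2 is 4. From dim ker(B − (2)·I) = 3, there are exactly 3 Jordan blocks for λ = 2.
Step 2 — from the minimal polynomial, the factor (x − 2)^2 tells us the largest block for λ = 2 has size 2.
Step 3 — with total size 4, 3 blocks, and largest block 2, the block sizes (in nonincreasing order) are [2, 1, 1].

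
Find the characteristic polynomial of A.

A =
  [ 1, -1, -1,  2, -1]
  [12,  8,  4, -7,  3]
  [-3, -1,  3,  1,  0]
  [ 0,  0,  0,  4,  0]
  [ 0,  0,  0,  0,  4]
x^5 - 20*x^4 + 160*x^3 - 640*x^2 + 1280*x - 1024

Expanding det(x·I − A) (e.g. by cofactor expansion or by noting that A is similar to its Jordan form J, which has the same characteristic polynomial as A) gives
  χ_A(x) = x^5 - 20*x^4 + 160*x^3 - 640*x^2 + 1280*x - 1024
which factors as (x - 4)^5. The eigenvalues (with algebraic multiplicities) are λ = 4 with multiplicity 5.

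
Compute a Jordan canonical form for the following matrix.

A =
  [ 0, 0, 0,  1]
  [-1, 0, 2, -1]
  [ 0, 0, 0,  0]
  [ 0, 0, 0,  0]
J_3(0) ⊕ J_1(0)

The characteristic polynomial is
  det(x·I − A) = x^4

Eigenvalues and multiplicities (the geometric multiplicity of λ is n − rank(A − λI), which equals the number of Jordan blocks for λ):
  λ = 0: algebraic multiplicity = 4, geometric multiplicity = 2

Determining the block sizes for each eigenvalue:
  λ = 0: with am = 4 and gm = 2, the partition is not yet determined (e.g. several partitions of 4 into 2 parts exist). Let N = A − (0)·I. Computing rank(N^1) = 2, rank(N^2) = 1, rank(N^3) = 0; the number of blocks of size ≥ j is rank(N^{j−1}) − rank(N^j), giving [2, 1, 1]. So we have 1 block(s) of size 3, 1 block(s) of size 1 → block sizes [3, 1]

Assembling the blocks gives a Jordan form
J =
  [0, 1, 0, 0]
  [0, 0, 1, 0]
  [0, 0, 0, 0]
  [0, 0, 0, 0]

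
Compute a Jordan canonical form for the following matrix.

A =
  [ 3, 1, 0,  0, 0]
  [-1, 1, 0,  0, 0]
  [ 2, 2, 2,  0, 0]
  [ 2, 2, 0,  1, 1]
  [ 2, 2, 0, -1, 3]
J_2(2) ⊕ J_2(2) ⊕ J_1(2)

The characteristic polynomial is
  det(x·I − A) = x^5 - 10*x^4 + 40*x^3 - 80*x^2 + 80*x - 32 = (x - 2)^5

Eigenvalues and multiplicities (the geometric multiplicity of λ is n − rank(A − λI), which equals the number of Jordan blocks for λ):
  λ = 2: algebraic multiplicity = 5, geometric multiplicity = 3

Determining the block sizes for each eigenvalue:
  λ = 2: with am = 5 and gm = 3, the partition is not yet determined (e.g. several partitions of 5 into 3 parts exist). Let N = A − (2)·I. Computing rank(N^1) = 2, rank(N^2) = 0; the number of blocks of size ≥ j is rank(N^{j−1}) − rank(N^j), giving [3, 2]. So we have 2 block(s) of size 2, 1 block(s) of size 1 → block sizes [2, 2, 1]

Assembling the blocks gives a Jordan form
J =
  [2, 1, 0, 0, 0]
  [0, 2, 0, 0, 0]
  [0, 0, 2, 1, 0]
  [0, 0, 0, 2, 0]
  [0, 0, 0, 0, 2]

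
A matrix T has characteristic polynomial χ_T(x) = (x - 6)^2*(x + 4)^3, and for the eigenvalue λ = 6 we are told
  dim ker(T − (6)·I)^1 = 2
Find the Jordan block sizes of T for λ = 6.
Block sizes for λ = 6: [1, 1]

From the dimensions of kernels of powers, the number of Jordan blocks of size at least j is d_j − d_{j−1} where d_j = dim ker(N^j) (with d_0 = 0). Computing the differences gives [2].
The number of blocks of size exactly k is (#blocks of size ≥ k) − (#blocks of size ≥ k + 1), so the partition is: 2 block(s) of size 1.
In nonincreasing order the block sizes are [1, 1].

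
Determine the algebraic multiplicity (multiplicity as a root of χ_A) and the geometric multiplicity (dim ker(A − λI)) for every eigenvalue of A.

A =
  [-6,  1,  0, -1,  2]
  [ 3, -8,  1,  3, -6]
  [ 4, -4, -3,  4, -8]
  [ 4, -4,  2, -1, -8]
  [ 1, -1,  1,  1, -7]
λ = -5: alg = 5, geom = 3

Step 1 — factor the characteristic polynomial to read off the algebraic multiplicities:
  χ_A(x) = (x + 5)^5

Step 2 — compute geometric multiplicities via the rank-nullity identity g(λ) = n − rank(A − λI):
  rank(A − (-5)·I) = 2, so dim ker(A − (-5)·I) = n − 2 = 3

Summary:
  λ = -5: algebraic multiplicity = 5, geometric multiplicity = 3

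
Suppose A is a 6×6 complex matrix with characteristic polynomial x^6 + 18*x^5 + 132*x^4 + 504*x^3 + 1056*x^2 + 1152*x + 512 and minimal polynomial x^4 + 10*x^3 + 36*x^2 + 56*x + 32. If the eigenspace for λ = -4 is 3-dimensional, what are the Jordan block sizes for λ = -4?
Block sizes for λ = -4: [1, 1, 1]

Step 1 — from the characteristic polynomial, algebraic multiplicity of λ = -4 is 3. From dim ker(A − (-4)·I) = 3, there are exactly 3 Jordan blocks for λ = -4.
Step 2 — from the minimal polynomial, the factor (x + 4) tells us the largest block for λ = -4 has size 1.
Step 3 — with total size 3, 3 blocks, and largest block 1, the block sizes (in nonincreasing order) are [1, 1, 1].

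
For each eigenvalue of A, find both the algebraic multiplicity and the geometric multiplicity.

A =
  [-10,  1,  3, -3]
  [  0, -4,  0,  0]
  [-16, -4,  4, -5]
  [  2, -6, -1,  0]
λ = -4: alg = 2, geom = 1; λ = -1: alg = 2, geom = 1

Step 1 — factor the characteristic polynomial to read off the algebraic multiplicities:
  χ_A(x) = (x + 1)^2*(x + 4)^2

Step 2 — compute geometric multiplicities via the rank-nullity identity g(λ) = n − rank(A − λI):
  rank(A − (-4)·I) = 3, so dim ker(A − (-4)·I) = n − 3 = 1
  rank(A − (-1)·I) = 3, so dim ker(A − (-1)·I) = n − 3 = 1

Summary:
  λ = -4: algebraic multiplicity = 2, geometric multiplicity = 1
  λ = -1: algebraic multiplicity = 2, geometric multiplicity = 1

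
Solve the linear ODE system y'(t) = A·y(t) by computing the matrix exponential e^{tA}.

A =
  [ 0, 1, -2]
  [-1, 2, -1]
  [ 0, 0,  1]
e^{tA} =
  [-t*exp(t) + exp(t), t*exp(t), t^2*exp(t)/2 - 2*t*exp(t)]
  [-t*exp(t), t*exp(t) + exp(t), t^2*exp(t)/2 - t*exp(t)]
  [0, 0, exp(t)]

Strategy: write A = P · J · P⁻¹ where J is a Jordan canonical form, so e^{tA} = P · e^{tJ} · P⁻¹, and e^{tJ} can be computed block-by-block.

A has Jordan form
J =
  [1, 1, 0]
  [0, 1, 1]
  [0, 0, 1]
(up to reordering of blocks).

Per-block formulas:
  For a 3×3 Jordan block J_3(1): exp(t · J_3(1)) = e^(1t)·(I + t·N + (t^2/2)·N^2), where N is the 3×3 nilpotent shift.

After assembling e^{tJ} and conjugating by P, we get:

e^{tA} =
  [-t*exp(t) + exp(t), t*exp(t), t^2*exp(t)/2 - 2*t*exp(t)]
  [-t*exp(t), t*exp(t) + exp(t), t^2*exp(t)/2 - t*exp(t)]
  [0, 0, exp(t)]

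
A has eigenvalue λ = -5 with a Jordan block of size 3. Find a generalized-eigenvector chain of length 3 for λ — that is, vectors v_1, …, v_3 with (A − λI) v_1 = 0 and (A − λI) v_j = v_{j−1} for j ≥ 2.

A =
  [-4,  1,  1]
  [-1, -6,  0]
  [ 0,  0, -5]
A Jordan chain for λ = -5 of length 3:
v_1 = (1, -1, 0)ᵀ
v_2 = (1, 0, 0)ᵀ
v_3 = (0, 0, 1)ᵀ

Let N = A − (-5)·I. We want v_3 with N^3 v_3 = 0 but N^2 v_3 ≠ 0; then v_{j-1} := N · v_j for j = 3, …, 2.

Pick v_3 = (0, 0, 1)ᵀ.
Then v_2 = N · v_3 = (1, 0, 0)ᵀ.
Then v_1 = N · v_2 = (1, -1, 0)ᵀ.

Sanity check: (A − (-5)·I) v_1 = (0, 0, 0)ᵀ = 0. ✓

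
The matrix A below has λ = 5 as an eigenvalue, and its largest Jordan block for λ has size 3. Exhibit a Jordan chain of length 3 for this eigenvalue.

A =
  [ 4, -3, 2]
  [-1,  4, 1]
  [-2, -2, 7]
A Jordan chain for λ = 5 of length 3:
v_1 = (2, 2, 4)ᵀ
v_2 = (-3, -1, -2)ᵀ
v_3 = (0, 1, 0)ᵀ

Let N = A − (5)·I. We want v_3 with N^3 v_3 = 0 but N^2 v_3 ≠ 0; then v_{j-1} := N · v_j for j = 3, …, 2.

Pick v_3 = (0, 1, 0)ᵀ.
Then v_2 = N · v_3 = (-3, -1, -2)ᵀ.
Then v_1 = N · v_2 = (2, 2, 4)ᵀ.

Sanity check: (A − (5)·I) v_1 = (0, 0, 0)ᵀ = 0. ✓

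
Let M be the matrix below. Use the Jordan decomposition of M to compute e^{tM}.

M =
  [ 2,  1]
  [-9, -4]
e^{tM} =
  [3*t*exp(-t) + exp(-t), t*exp(-t)]
  [-9*t*exp(-t), -3*t*exp(-t) + exp(-t)]

Strategy: write M = P · J · P⁻¹ where J is a Jordan canonical form, so e^{tM} = P · e^{tJ} · P⁻¹, and e^{tJ} can be computed block-by-block.

M has Jordan form
J =
  [-1,  1]
  [ 0, -1]
(up to reordering of blocks).

Per-block formulas:
  For a 2×2 Jordan block J_2(-1): exp(t · J_2(-1)) = e^(-1t)·(I + t·N), where N is the 2×2 nilpotent shift.

After assembling e^{tJ} and conjugating by P, we get:

e^{tM} =
  [3*t*exp(-t) + exp(-t), t*exp(-t)]
  [-9*t*exp(-t), -3*t*exp(-t) + exp(-t)]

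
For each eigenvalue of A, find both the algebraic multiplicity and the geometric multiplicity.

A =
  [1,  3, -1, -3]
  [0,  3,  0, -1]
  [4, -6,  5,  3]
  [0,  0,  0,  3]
λ = 3: alg = 4, geom = 2

Step 1 — factor the characteristic polynomial to read off the algebraic multiplicities:
  χ_A(x) = (x - 3)^4

Step 2 — compute geometric multiplicities via the rank-nullity identity g(λ) = n − rank(A − λI):
  rank(A − (3)·I) = 2, so dim ker(A − (3)·I) = n − 2 = 2

Summary:
  λ = 3: algebraic multiplicity = 4, geometric multiplicity = 2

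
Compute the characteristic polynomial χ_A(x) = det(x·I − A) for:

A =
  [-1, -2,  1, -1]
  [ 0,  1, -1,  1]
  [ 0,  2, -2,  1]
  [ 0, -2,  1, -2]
x^4 + 4*x^3 + 6*x^2 + 4*x + 1

Expanding det(x·I − A) (e.g. by cofactor expansion or by noting that A is similar to its Jordan form J, which has the same characteristic polynomial as A) gives
  χ_A(x) = x^4 + 4*x^3 + 6*x^2 + 4*x + 1
which factors as (x + 1)^4. The eigenvalues (with algebraic multiplicities) are λ = -1 with multiplicity 4.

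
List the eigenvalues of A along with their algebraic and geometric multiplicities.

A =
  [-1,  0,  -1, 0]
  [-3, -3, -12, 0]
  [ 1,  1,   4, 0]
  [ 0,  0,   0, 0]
λ = 0: alg = 4, geom = 2

Step 1 — factor the characteristic polynomial to read off the algebraic multiplicities:
  χ_A(x) = x^4

Step 2 — compute geometric multiplicities via the rank-nullity identity g(λ) = n − rank(A − λI):
  rank(A − (0)·I) = 2, so dim ker(A − (0)·I) = n − 2 = 2

Summary:
  λ = 0: algebraic multiplicity = 4, geometric multiplicity = 2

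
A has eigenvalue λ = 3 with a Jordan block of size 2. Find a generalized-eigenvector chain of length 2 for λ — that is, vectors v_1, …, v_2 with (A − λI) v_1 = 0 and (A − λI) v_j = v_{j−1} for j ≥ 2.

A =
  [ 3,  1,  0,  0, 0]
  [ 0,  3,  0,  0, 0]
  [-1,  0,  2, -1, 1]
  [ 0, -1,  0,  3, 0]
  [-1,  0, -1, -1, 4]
A Jordan chain for λ = 3 of length 2:
v_1 = (0, 0, -1, 0, -1)ᵀ
v_2 = (1, 0, 0, 0, 0)ᵀ

Let N = A − (3)·I. We want v_2 with N^2 v_2 = 0 but N^1 v_2 ≠ 0; then v_{j-1} := N · v_j for j = 2, …, 2.

Pick v_2 = (1, 0, 0, 0, 0)ᵀ.
Then v_1 = N · v_2 = (0, 0, -1, 0, -1)ᵀ.

Sanity check: (A − (3)·I) v_1 = (0, 0, 0, 0, 0)ᵀ = 0. ✓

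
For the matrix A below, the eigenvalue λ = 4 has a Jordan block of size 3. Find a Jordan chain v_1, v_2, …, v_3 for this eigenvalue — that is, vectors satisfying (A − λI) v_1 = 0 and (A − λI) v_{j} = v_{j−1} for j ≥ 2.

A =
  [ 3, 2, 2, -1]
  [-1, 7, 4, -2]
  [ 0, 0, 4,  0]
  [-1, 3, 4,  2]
A Jordan chain for λ = 4 of length 3:
v_1 = (1, 1, 0, 1)ᵀ
v_2 = (2, 3, 0, 3)ᵀ
v_3 = (0, 1, 0, 0)ᵀ

Let N = A − (4)·I. We want v_3 with N^3 v_3 = 0 but N^2 v_3 ≠ 0; then v_{j-1} := N · v_j for j = 3, …, 2.

Pick v_3 = (0, 1, 0, 0)ᵀ.
Then v_2 = N · v_3 = (2, 3, 0, 3)ᵀ.
Then v_1 = N · v_2 = (1, 1, 0, 1)ᵀ.

Sanity check: (A − (4)·I) v_1 = (0, 0, 0, 0)ᵀ = 0. ✓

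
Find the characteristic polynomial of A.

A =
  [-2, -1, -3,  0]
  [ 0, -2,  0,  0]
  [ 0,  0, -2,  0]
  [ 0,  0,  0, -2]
x^4 + 8*x^3 + 24*x^2 + 32*x + 16

Expanding det(x·I − A) (e.g. by cofactor expansion or by noting that A is similar to its Jordan form J, which has the same characteristic polynomial as A) gives
  χ_A(x) = x^4 + 8*x^3 + 24*x^2 + 32*x + 16
which factors as (x + 2)^4. The eigenvalues (with algebraic multiplicities) are λ = -2 with multiplicity 4.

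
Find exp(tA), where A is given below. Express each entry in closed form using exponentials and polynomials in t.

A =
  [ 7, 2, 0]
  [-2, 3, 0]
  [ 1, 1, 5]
e^{tA} =
  [2*t*exp(5*t) + exp(5*t), 2*t*exp(5*t), 0]
  [-2*t*exp(5*t), -2*t*exp(5*t) + exp(5*t), 0]
  [t*exp(5*t), t*exp(5*t), exp(5*t)]

Strategy: write A = P · J · P⁻¹ where J is a Jordan canonical form, so e^{tA} = P · e^{tJ} · P⁻¹, and e^{tJ} can be computed block-by-block.

A has Jordan form
J =
  [5, 1, 0]
  [0, 5, 0]
  [0, 0, 5]
(up to reordering of blocks).

Per-block formulas:
  For a 2×2 Jordan block J_2(5): exp(t · J_2(5)) = e^(5t)·(I + t·N), where N is the 2×2 nilpotent shift.
  For a 1×1 block at λ = 5: exp(t · [5]) = [e^(5t)].

After assembling e^{tJ} and conjugating by P, we get:

e^{tA} =
  [2*t*exp(5*t) + exp(5*t), 2*t*exp(5*t), 0]
  [-2*t*exp(5*t), -2*t*exp(5*t) + exp(5*t), 0]
  [t*exp(5*t), t*exp(5*t), exp(5*t)]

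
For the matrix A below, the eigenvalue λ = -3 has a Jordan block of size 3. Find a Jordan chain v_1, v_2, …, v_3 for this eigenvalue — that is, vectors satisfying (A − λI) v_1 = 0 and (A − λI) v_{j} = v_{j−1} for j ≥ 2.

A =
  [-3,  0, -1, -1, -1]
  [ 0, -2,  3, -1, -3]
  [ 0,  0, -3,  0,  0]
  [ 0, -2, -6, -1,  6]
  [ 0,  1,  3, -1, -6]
A Jordan chain for λ = -3 of length 3:
v_1 = (1, 0, 0, 0, 0)ᵀ
v_2 = (0, 1, 0, -2, 1)ᵀ
v_3 = (0, 1, 0, 0, 0)ᵀ

Let N = A − (-3)·I. We want v_3 with N^3 v_3 = 0 but N^2 v_3 ≠ 0; then v_{j-1} := N · v_j for j = 3, …, 2.

Pick v_3 = (0, 1, 0, 0, 0)ᵀ.
Then v_2 = N · v_3 = (0, 1, 0, -2, 1)ᵀ.
Then v_1 = N · v_2 = (1, 0, 0, 0, 0)ᵀ.

Sanity check: (A − (-3)·I) v_1 = (0, 0, 0, 0, 0)ᵀ = 0. ✓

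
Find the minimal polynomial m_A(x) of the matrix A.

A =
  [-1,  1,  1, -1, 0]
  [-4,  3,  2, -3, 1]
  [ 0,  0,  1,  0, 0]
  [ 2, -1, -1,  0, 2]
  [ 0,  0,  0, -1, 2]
x^3 - 3*x^2 + 3*x - 1

The characteristic polynomial is χ_A(x) = (x - 1)^5, so the eigenvalues are known. The minimal polynomial is
  m_A(x) = Π_λ (x − λ)^{k_λ}
where k_λ is the size of the *largest* Jordan block for λ (equivalently, the smallest k with (A − λI)^k v = 0 for every generalised eigenvector v of λ).

  λ = 1: largest Jordan block has size 3, contributing (x − 1)^3

So m_A(x) = (x - 1)^3 = x^3 - 3*x^2 + 3*x - 1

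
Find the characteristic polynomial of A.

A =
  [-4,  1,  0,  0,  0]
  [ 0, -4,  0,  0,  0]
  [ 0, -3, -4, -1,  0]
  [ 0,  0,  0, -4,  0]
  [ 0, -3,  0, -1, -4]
x^5 + 20*x^4 + 160*x^3 + 640*x^2 + 1280*x + 1024

Expanding det(x·I − A) (e.g. by cofactor expansion or by noting that A is similar to its Jordan form J, which has the same characteristic polynomial as A) gives
  χ_A(x) = x^5 + 20*x^4 + 160*x^3 + 640*x^2 + 1280*x + 1024
which factors as (x + 4)^5. The eigenvalues (with algebraic multiplicities) are λ = -4 with multiplicity 5.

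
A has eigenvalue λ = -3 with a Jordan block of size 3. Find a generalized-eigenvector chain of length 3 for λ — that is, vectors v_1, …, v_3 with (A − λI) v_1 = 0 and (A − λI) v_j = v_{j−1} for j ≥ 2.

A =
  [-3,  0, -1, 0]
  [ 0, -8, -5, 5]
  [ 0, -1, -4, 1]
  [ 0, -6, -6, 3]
A Jordan chain for λ = -3 of length 3:
v_1 = (1, 0, 0, 0)ᵀ
v_2 = (0, -5, -1, -6)ᵀ
v_3 = (0, 1, 0, 0)ᵀ

Let N = A − (-3)·I. We want v_3 with N^3 v_3 = 0 but N^2 v_3 ≠ 0; then v_{j-1} := N · v_j for j = 3, …, 2.

Pick v_3 = (0, 1, 0, 0)ᵀ.
Then v_2 = N · v_3 = (0, -5, -1, -6)ᵀ.
Then v_1 = N · v_2 = (1, 0, 0, 0)ᵀ.

Sanity check: (A − (-3)·I) v_1 = (0, 0, 0, 0)ᵀ = 0. ✓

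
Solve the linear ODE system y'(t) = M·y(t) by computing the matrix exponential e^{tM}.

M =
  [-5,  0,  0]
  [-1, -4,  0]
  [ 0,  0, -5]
e^{tM} =
  [exp(-5*t), 0, 0]
  [-exp(-4*t) + exp(-5*t), exp(-4*t), 0]
  [0, 0, exp(-5*t)]

Strategy: write M = P · J · P⁻¹ where J is a Jordan canonical form, so e^{tM} = P · e^{tJ} · P⁻¹, and e^{tJ} can be computed block-by-block.

M has Jordan form
J =
  [-5,  0,  0]
  [ 0, -5,  0]
  [ 0,  0, -4]
(up to reordering of blocks).

Per-block formulas:
  For a 1×1 block at λ = -4: exp(t · [-4]) = [e^(-4t)].
  For a 1×1 block at λ = -5: exp(t · [-5]) = [e^(-5t)].

After assembling e^{tJ} and conjugating by P, we get:

e^{tM} =
  [exp(-5*t), 0, 0]
  [-exp(-4*t) + exp(-5*t), exp(-4*t), 0]
  [0, 0, exp(-5*t)]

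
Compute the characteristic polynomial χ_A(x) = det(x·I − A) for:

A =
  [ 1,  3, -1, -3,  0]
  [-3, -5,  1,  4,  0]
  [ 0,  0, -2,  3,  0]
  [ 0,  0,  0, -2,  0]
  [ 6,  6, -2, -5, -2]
x^5 + 10*x^4 + 40*x^3 + 80*x^2 + 80*x + 32

Expanding det(x·I − A) (e.g. by cofactor expansion or by noting that A is similar to its Jordan form J, which has the same characteristic polynomial as A) gives
  χ_A(x) = x^5 + 10*x^4 + 40*x^3 + 80*x^2 + 80*x + 32
which factors as (x + 2)^5. The eigenvalues (with algebraic multiplicities) are λ = -2 with multiplicity 5.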